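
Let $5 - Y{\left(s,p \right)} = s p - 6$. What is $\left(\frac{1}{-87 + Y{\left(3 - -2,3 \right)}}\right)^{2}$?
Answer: $\frac{1}{8281} \approx 0.00012076$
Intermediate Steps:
$Y{\left(s,p \right)} = 11 - p s$ ($Y{\left(s,p \right)} = 5 - \left(s p - 6\right) = 5 - \left(p s - 6\right) = 5 - \left(-6 + p s\right) = 11 - p s$)
$\left(\frac{1}{-87 + Y{\left(3 - -2,3 \right)}}\right)^{2} = \left(\frac{1}{-87 + \left(11 - 3 \left(3 - -2\right)\right)}\right)^{2} = \left(\frac{1}{-87 + \left(11 - 3 \left(3 + 2\right)\right)}\right)^{2} = \left(\frac{1}{-87 + \left(11 - 3 \cdot 5\right)}\right)^{2} = \left(\frac{1}{-87 + \left(11 - 15\right)}\right)^{2} = \left(\frac{1}{-87 - 4}\right)^{2} = \left(\frac{1}{-91}\right)^{2} = \left(- \frac{1}{91}\right)^{2} = \frac{1}{8281}$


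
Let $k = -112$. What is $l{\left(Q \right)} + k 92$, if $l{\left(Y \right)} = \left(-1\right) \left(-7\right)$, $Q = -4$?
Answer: $-10297$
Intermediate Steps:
$l{\left(Y \right)} = 7$
$l{\left(Q \right)} + k 92 = 7 - 10304 = -10297$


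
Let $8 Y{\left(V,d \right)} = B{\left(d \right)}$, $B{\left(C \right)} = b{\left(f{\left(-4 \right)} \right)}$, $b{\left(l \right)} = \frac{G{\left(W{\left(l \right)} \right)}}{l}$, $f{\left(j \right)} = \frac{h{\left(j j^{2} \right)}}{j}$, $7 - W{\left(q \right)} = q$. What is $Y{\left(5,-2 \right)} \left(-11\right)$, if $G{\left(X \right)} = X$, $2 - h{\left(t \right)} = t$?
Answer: $\frac{47}{24} \approx 1.9583$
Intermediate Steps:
$W{\left(q \right)} = 7 - q$
$h{\left(t \right)} = 2 - t$
$f{\left(j \right)} = \frac{2 - j^{3}}{j}$ ($f{\left(j \right)} = \frac{2 - j j^{2}}{j} = \frac{2 - j^{3}}{j}$)
$b{\left(l \right)} = \frac{7 - l}{l}$
$B{\left(C \right)} = - \frac{47}{33}$ ($B{\left(C \right)} = \frac{7 - \frac{2 - \left(-4\right)^{3}}{-4}}{\frac{1}{-4} \left(2 - \left(-4\right)^{3}\right)} = \frac{7 - - \frac{2 - -64}{4}}{\left(- \frac{1}{4}\right) \left(2 - -64\right)} = \frac{7 - - \frac{2 + 64}{4}}{\left(- \frac{1}{4}\right) \left(2 + 64\right)} = \frac{7 - \left(- \frac{1}{4}\right) 66}{\left(- \frac{1}{4}\right) 66} = \frac{7 - - \frac{33}{2}}{- \frac{33}{2}} = - \frac{2 \left(7 + \frac{33}{2}\right)}{33} = \left(- \frac{2}{33}\right) \frac{47}{2} = - \frac{47}{33}$)
$Y{\left(V,d \right)} = - \frac{47}{264}$ ($Y{\left(V,d \right)} = \frac{1}{8} \left(- \frac{47}{33}\right) = - \frac{47}{264}$)
$Y{\left(5,-2 \right)} \left(-11\right) = \left(- \frac{47}{264}\right) \left(-11\right) = \frac{47}{24}$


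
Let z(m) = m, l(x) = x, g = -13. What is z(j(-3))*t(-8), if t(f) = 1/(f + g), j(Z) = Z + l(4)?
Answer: -1/21 ≈ -0.047619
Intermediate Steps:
j(Z) = 4 + Z (j(Z) = Z + 4 = 4 + Z)
t(f) = 1/(-13 + f) (t(f) = 1/(f - 13) = 1/(-13 + f))
z(j(-3))*t(-8) = (4 - 3)/(-13 - 8) = 1/(-21) = 1*(-1/21) = -1/21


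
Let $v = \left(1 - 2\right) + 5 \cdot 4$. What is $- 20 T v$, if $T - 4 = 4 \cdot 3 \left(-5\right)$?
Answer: $21280$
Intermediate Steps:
$T = -56$ ($T = 4 + 4 \cdot 3 \left(-5\right) = 4 + 12 \left(-5\right) = 4 - 60 = -56$)
$v = 19$ ($v = -1 + 20 = 19$)
$- 20 T v = \left(-20\right) \left(-56\right) 19 = 1120 \cdot 19 = 21280$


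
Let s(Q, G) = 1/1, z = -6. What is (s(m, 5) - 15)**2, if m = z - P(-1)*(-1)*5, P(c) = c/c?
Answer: 196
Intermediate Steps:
P(c) = 1
m = -1 (m = -6 - 1*(-1)*5 = -6 - (-1)*5 = -6 - 1*(-5) = -6 + 5 = -1)
s(Q, G) = 1
(s(m, 5) - 15)**2 = (1 - 15)**2 = (-14)**2 = 196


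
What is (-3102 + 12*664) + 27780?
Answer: 32646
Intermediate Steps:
(-3102 + 12*664) + 27780 = (-3102 + 7968) + 27780 = 4866 + 27780 = 32646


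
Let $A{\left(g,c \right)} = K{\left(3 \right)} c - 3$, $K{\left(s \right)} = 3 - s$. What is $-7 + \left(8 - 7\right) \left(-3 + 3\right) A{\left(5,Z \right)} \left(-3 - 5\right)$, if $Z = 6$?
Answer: $-7$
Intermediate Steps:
$A{\left(g,c \right)} = -3$ ($A{\left(g,c \right)} = \left(3 - 3\right) c - 3 = 0 c - 3 = 0 - 3 = -3$)
$-7 + \left(8 - 7\right) \left(-3 + 3\right) A{\left(5,Z \right)} \left(-3 - 5\right) = -7 + \left(8 - 7\right) \left(-3 + 3\right) \left(- 3 \left(-3 - 5\right)\right) = -7 + 1 \cdot 0 \left(\left(-3\right) \left(-8\right)\right) = -7 + 0 \cdot 24 = -7 + 0 = -7$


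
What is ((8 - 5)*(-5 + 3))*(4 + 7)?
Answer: -66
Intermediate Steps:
((8 - 5)*(-5 + 3))*(4 + 7) = (3*(-2))*11 = -6*11 = -66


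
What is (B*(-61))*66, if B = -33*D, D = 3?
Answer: 398574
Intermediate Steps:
B = -99 (B = -33*3 = -11*9 = -99)
(B*(-61))*66 = -99*(-61)*66 = 6039*66 = 398574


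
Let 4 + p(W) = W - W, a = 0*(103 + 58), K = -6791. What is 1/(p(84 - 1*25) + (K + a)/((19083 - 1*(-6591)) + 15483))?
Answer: -41157/171419 ≈ -0.24010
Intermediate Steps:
a = 0 (a = 0*161 = 0)
p(W) = -4 (p(W) = -4 + (W - W) = -4 + 0 = -4)
1/(p(84 - 1*25) + (K + a)/((19083 - 1*(-6591)) + 15483)) = 1/(-4 + (-6791 + 0)/((19083 - 1*(-6591)) + 15483)) = 1/(-4 - 6791/((19083 + 6591) + 15483)) = 1/(-4 - 6791/(25674 + 15483)) = 1/(-4 - 6791/41157) = 1/(-171419/41157) = -41157/171419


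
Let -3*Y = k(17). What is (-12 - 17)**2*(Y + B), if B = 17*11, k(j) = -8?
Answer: 478529/3 ≈ 1.5951e+5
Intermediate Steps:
B = 187
Y = 8/3 (Y = -1/3*(-8) = 8/3 ≈ 2.6667)
(-12 - 17)**2*(Y + B) = (-12 - 17)**2*(8/3 + 187) = (-29)**2*(569/3) = 841*(569/3) = 478529/3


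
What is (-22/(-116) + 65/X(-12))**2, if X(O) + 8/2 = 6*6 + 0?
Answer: 4247721/861184 ≈ 4.9324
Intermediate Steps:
X(O) = 32 (X(O) = -4 + (6*6 + 0) = -4 + (36 + 0) = -4 + 36 = 32)
(-22/(-116) + 65/X(-12))**2 = (-22/(-116) + 65/32)**2 = (-22*(-1/116) + 65*(1/32))**2 = (11/58 + 65/32)**2 = (2061/928)**2 = 4247721/861184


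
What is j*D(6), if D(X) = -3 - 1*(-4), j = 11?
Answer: 11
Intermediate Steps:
D(X) = 1 (D(X) = -3 + 4 = 1)
j*D(6) = 11*1 = 11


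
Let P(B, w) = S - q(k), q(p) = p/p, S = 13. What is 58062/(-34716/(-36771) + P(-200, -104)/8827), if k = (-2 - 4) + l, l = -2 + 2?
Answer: 448705371387/7306652 ≈ 61411.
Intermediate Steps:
l = 0
k = -6 (k = (-2 - 4) + 0 = -6 + 0 = -6)
q(p) = 1
P(B, w) = 12 (P(B, w) = 13 - 1*1 = 13 - 1 = 12)
58062/(-34716/(-36771) + P(-200, -104)/8827) = 58062/(-34716/(-36771) + 12/8827) = 58062/(-34716*(-1/36771) + 12*(1/8827)) = 58062/(11572/12257 + 12/8827) = 58062/(14613304/15456077) = 58062*(15456077/14613304) = 448705371387/7306652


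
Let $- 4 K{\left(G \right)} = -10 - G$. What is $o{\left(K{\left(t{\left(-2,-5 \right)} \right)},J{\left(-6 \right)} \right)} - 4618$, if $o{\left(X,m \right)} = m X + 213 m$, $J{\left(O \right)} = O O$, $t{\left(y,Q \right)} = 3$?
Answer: $3167$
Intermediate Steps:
$K{\left(G \right)} = \frac{5}{2} + \frac{G}{4}$ ($K{\left(G \right)} = - \frac{-10 - G}{4} = \frac{5}{2} + \frac{G}{4}$)
$J{\left(O \right)} = O^{2}$
$o{\left(X,m \right)} = 213 m + X m$ ($o{\left(X,m \right)} = X m + 213 m = 213 m + X m$)
$o{\left(K{\left(t{\left(-2,-5 \right)} \right)},J{\left(-6 \right)} \right)} - 4618 = \left(-6\right)^{2} \left(213 + \left(\frac{5}{2} + \frac{1}{4} \cdot 3\right)\right) - 4618 = 36 \left(213 + \left(\frac{5}{2} + \frac{3}{4}\right)\right) - 4618 = 36 \left(213 + \frac{13}{4}\right) - 4618 = 36 \cdot \frac{865}{4} - 4618 = 7785 - 4618 = 3167$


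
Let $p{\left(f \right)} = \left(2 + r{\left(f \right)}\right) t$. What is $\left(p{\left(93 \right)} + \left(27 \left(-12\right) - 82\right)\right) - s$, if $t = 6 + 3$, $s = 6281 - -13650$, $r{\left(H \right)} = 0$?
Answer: $-20319$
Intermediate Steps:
$s = 19931$ ($s = 6281 + 13650 = 19931$)
$t = 9$
$p{\left(f \right)} = 18$ ($p{\left(f \right)} = \left(2 + 0\right) 9 = 2 \cdot 9 = 18$)
$\left(p{\left(93 \right)} + \left(27 \left(-12\right) - 82\right)\right) - s = \left(18 + \left(27 \left(-12\right) - 82\right)\right) - 19931 = \left(18 - 406\right) - 19931 = -388 - 19931 = -20319$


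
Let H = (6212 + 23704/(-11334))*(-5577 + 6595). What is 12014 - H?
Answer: -35756916598/5667 ≈ -6.3097e+6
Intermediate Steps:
H = 35824999936/5667 (H = (6212 + 23704*(-1/11334))*1018 = (6212 - 11852/5667)*1018 = (35191552/5667)*1018 = 35824999936/5667 ≈ 6.3217e+6)
12014 - H = 12014 - 1*35824999936/5667 = 12014 - 35824999936/5667 = -35756916598/5667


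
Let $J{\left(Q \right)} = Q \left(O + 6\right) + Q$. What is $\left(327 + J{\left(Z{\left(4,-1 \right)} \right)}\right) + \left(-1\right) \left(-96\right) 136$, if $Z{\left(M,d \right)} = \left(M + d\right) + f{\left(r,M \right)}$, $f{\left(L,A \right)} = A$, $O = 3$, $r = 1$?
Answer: $13453$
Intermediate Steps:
$Z{\left(M,d \right)} = d + 2 M$ ($Z{\left(M,d \right)} = \left(M + d\right) + M = d + 2 M$)
$J{\left(Q \right)} = 10 Q$ ($J{\left(Q \right)} = Q \left(3 + 6\right) + Q = Q 9 + Q = 9 Q + Q = 10 Q$)
$\left(327 + J{\left(Z{\left(4,-1 \right)} \right)}\right) + \left(-1\right) \left(-96\right) 136 = \left(327 + 10 \left(-1 + 2 \cdot 4\right)\right) + \left(-1\right) \left(-96\right) 136 = \left(327 + 10 \left(-1 + 8\right)\right) + 96 \cdot 136 = \left(327 + 10 \cdot 7\right) + 13056 = \left(327 + 70\right) + 13056 = 397 + 13056 = 13453$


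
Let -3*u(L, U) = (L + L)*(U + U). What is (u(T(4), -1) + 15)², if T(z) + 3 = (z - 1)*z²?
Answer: 5625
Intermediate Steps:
T(z) = -3 + z²*(-1 + z) (T(z) = -3 + (z - 1)*z² = -3 + (-1 + z)*z² = -3 + z²*(-1 + z))
u(L, U) = -4*L*U/3 (u(L, U) = -(L + L)*(U + U)/3 = -2*L*2*U/3 = -4*L*U/3)
(u(T(4), -1) + 15)² = (-4/3*(-3 + 4³ - 1*4²)*(-1) + 15)² = (-4/3*(-3 + 64 - 1*16)*(-1) + 15)² = (-4/3*(-3 + 64 - 16)*(-1) + 15)² = (-4/3*45*(-1) + 15)² = (60 + 15)² = 75² = 5625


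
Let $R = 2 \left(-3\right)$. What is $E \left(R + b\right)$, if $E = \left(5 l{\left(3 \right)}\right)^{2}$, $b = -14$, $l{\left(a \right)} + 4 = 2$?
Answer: $-2000$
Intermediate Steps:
$R = -6$
$l{\left(a \right)} = -2$ ($l{\left(a \right)} = -4 + 2 = -2$)
$E = 100$ ($E = \left(5 \left(-2\right)\right)^{2} = \left(-10\right)^{2} = 100$)
$E \left(R + b\right) = 100 \left(-6 - 14\right) = 100 \left(-20\right) = -2000$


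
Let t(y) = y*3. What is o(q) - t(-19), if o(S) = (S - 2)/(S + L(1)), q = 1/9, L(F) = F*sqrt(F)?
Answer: 553/10 ≈ 55.300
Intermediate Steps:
L(F) = F**(3/2)
t(y) = 3*y
q = 1/9 ≈ 0.11111
o(S) = (-2 + S)/(1 + S) (o(S) = (S - 2)/(S + 1**(3/2)) = (-2 + S)/(S + 1) = (-2 + S)/(1 + S))
o(q) - t(-19) = (-2 + 1/9)/(1 + 1/9) - 3*(-19) = -17/9/(10/9) - 1*(-57) = (9/10)*(-17/9) + 57 = -17/10 + 57 = 553/10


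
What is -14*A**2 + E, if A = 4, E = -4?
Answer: -228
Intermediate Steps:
-14*A**2 + E = -14*4**2 - 4 = -14*16 - 4 = -224 - 4 = -228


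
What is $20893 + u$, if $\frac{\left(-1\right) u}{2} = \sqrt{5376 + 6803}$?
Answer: $20893 - 2 \sqrt{12179} \approx 20672.0$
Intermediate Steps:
$u = - 2 \sqrt{12179}$ ($u = - 2 \sqrt{5376 + 6803} = - 2 \sqrt{12179} \approx -220.72$)
$20893 + u = 20893 - 2 \sqrt{12179}$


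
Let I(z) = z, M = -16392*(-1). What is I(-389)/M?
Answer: -389/16392 ≈ -0.023731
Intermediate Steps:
M = 16392
I(-389)/M = -389/16392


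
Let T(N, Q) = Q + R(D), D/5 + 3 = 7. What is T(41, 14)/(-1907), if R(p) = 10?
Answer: -24/1907 ≈ -0.012585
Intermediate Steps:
D = 20 (D = -15 + 5*7 = -15 + 35 = 20)
T(N, Q) = 10 + Q (T(N, Q) = Q + 10 = 10 + Q)
T(41, 14)/(-1907) = (10 + 14)/(-1907) = 24*(-1/1907) = -24/1907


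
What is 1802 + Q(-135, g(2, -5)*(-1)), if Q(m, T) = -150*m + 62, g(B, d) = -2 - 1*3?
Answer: 22114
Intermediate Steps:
g(B, d) = -5 (g(B, d) = -2 - 3 = -5)
Q(m, T) = 62 - 150*m
1802 + Q(-135, g(2, -5)*(-1)) = 1802 + (62 - 150*(-135)) = 1802 + (62 + 20250) = 1802 + 20312 = 22114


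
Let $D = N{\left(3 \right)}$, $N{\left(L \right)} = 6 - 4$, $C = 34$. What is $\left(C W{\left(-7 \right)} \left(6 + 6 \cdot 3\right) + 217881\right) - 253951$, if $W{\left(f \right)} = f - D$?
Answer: $-43414$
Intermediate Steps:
$N{\left(L \right)} = 2$
$D = 2$
$W{\left(f \right)} = -2 + f$ ($W{\left(f \right)} = f - 2 = -2 + f$)
$\left(C W{\left(-7 \right)} \left(6 + 6 \cdot 3\right) + 217881\right) - 253951 = \left(34 \left(-2 - 7\right) \left(6 + 6 \cdot 3\right) + 217881\right) - 253951 = \left(34 \left(-9\right) \left(6 + 18\right) + 217881\right) - 253951 = \left(\left(-306\right) 24 + 217881\right) - 253951 = \left(-7344 + 217881\right) - 253951 = 210537 - 253951 = -43414$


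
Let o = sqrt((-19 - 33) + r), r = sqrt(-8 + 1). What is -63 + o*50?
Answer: -63 + 50*sqrt(-52 + I*sqrt(7)) ≈ -53.83 + 360.67*I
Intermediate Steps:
r = I*sqrt(7) (r = sqrt(-7) = I*sqrt(7) ≈ 2.6458*I)
o = sqrt(-52 + I*sqrt(7)) (o = sqrt((-19 - 33) + I*sqrt(7)) = sqrt(-52 + I*sqrt(7)) ≈ 0.18339 + 7.2134*I)
-63 + o*50 = -63 + sqrt(-52 + I*sqrt(7))*50 = -63 + 50*sqrt(-52 + I*sqrt(7))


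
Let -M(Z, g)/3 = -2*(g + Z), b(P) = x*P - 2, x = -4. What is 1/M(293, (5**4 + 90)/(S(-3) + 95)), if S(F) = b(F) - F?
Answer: 18/32359 ≈ 0.00055626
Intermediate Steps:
b(P) = -2 - 4*P (b(P) = -4*P - 2 = -2 - 4*P)
S(F) = -2 - 5*F (S(F) = (-2 - 4*F) - F = -2 - 5*F)
M(Z, g) = 6*Z + 6*g (M(Z, g) = -(-6)*(g + Z) = -(-6)*(Z + g) = -3*(-2*Z - 2*g) = 6*Z + 6*g)
1/M(293, (5**4 + 90)/(S(-3) + 95)) = 1/(6*293 + 6*((5**4 + 90)/((-2 - 5*(-3)) + 95))) = 1/(1758 + 6*((625 + 90)/((-2 + 15) + 95))) = 1/(1758 + 6*(715/(13 + 95))) = 1/(1758 + 6*(715/108)) = 1/(1758 + 715/18) = 1/(32359/18) = 18/32359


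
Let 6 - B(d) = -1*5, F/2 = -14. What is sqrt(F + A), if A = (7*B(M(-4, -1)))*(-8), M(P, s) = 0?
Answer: 2*I*sqrt(161) ≈ 25.377*I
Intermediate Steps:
F = -28 (F = 2*(-14) = -28)
B(d) = 11 (B(d) = 6 - (-1)*5 = 6 - 1*(-5) = 6 + 5 = 11)
A = -616 (A = (7*11)*(-8) = 77*(-8) = -616)
sqrt(F + A) = sqrt(-28 - 616) = sqrt(-644) = 2*I*sqrt(161)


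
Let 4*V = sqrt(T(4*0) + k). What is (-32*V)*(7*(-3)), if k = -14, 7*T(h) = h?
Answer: 168*I*sqrt(14) ≈ 628.6*I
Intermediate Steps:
T(h) = h/7
V = I*sqrt(14)/4 (V = sqrt((4*0)/7 - 14)/4 = sqrt((1/7)*0 - 14)/4 = sqrt(0 - 14)/4 = sqrt(-14)/4 = (I*sqrt(14))/4 = I*sqrt(14)/4 ≈ 0.93541*I)
(-32*V)*(7*(-3)) = (-8*I*sqrt(14))*(7*(-3)) = -8*I*sqrt(14)*(-21) = 168*I*sqrt(14)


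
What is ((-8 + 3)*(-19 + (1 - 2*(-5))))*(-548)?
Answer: -21920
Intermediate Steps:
((-8 + 3)*(-19 + (1 - 2*(-5))))*(-548) = -5*(-19 + (1 + 10))*(-548) = -5*(-19 + 11)*(-548) = -5*(-8)*(-548) = 40*(-548) = -21920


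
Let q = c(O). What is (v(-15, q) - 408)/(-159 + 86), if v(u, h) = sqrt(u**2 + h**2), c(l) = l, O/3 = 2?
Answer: 408/73 - 3*sqrt(29)/73 ≈ 5.3677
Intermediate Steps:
O = 6 (O = 3*2 = 6)
q = 6
v(u, h) = sqrt(h**2 + u**2)
(v(-15, q) - 408)/(-159 + 86) = (sqrt(6**2 + (-15)**2) - 408)/(-159 + 86) = (sqrt(36 + 225) - 408)/(-73) = (sqrt(261) - 408)*(-1/73) = (3*sqrt(29) - 408)*(-1/73) = (-408 + 3*sqrt(29))*(-1/73) = 408/73 - 3*sqrt(29)/73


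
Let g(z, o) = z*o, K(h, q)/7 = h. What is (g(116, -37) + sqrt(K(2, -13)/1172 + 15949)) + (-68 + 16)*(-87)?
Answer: 232 + sqrt(5476826906)/586 ≈ 358.29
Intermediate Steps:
K(h, q) = 7*h
g(z, o) = o*z
(g(116, -37) + sqrt(K(2, -13)/1172 + 15949)) + (-68 + 16)*(-87) = (-37*116 + sqrt((7*2)/1172 + 15949)) + (-68 + 16)*(-87) = (-4292 + sqrt(14*(1/1172) + 15949)) - 52*(-87) = (-4292 + sqrt(7/586 + 15949)) + 4524 = (-4292 + sqrt(9346121/586)) + 4524 = (-4292 + sqrt(5476826906)/586) + 4524 = 232 + sqrt(5476826906)/586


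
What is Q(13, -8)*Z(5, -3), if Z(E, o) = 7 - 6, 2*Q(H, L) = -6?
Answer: -3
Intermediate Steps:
Q(H, L) = -3 (Q(H, L) = (1/2)*(-6) = -3)
Z(E, o) = 1
Q(13, -8)*Z(5, -3) = -3*1 = -3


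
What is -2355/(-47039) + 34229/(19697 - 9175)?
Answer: 1634877241/494944358 ≈ 3.3032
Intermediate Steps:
-2355/(-47039) + 34229/(19697 - 9175) = -2355*(-1/47039) + 34229/10522 = 2355/47039 + 34229*(1/10522) = 2355/47039 + 34229/10522 = 1634877241/494944358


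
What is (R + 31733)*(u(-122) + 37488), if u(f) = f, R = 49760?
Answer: 3045067438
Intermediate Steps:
(R + 31733)*(u(-122) + 37488) = (49760 + 31733)*(-122 + 37488) = 81493*37366 = 3045067438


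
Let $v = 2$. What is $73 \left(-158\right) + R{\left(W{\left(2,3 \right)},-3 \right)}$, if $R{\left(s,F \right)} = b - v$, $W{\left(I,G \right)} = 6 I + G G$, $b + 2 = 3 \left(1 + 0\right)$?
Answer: $-11535$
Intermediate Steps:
$b = 1$ ($b = -2 + 3 \left(1 + 0\right) = -2 + 3 \cdot 1 = -2 + 3 = 1$)
$W{\left(I,G \right)} = G^{2} + 6 I$ ($W{\left(I,G \right)} = 6 I + G^{2} = G^{2} + 6 I$)
$R{\left(s,F \right)} = -1$ ($R{\left(s,F \right)} = 1 - 2 = -1$)
$73 \left(-158\right) + R{\left(W{\left(2,3 \right)},-3 \right)} = 73 \left(-158\right) - 1 = -11534 - 1 = -11535$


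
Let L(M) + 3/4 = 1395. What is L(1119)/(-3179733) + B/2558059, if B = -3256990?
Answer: -13813233543241/10845259490996 ≈ -1.2737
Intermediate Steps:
L(M) = 5577/4 (L(M) = -¾ + 1395 = 5577/4)
L(1119)/(-3179733) + B/2558059 = (5577/4)/(-3179733) - 3256990/2558059 = (5577/4)*(-1/3179733) - 3256990*1/2558059 = -1859/4239644 - 3256990/2558059 = -13813233543241/10845259490996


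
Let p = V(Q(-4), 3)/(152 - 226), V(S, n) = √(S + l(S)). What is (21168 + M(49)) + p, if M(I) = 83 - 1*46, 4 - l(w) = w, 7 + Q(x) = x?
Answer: 784584/37 ≈ 21205.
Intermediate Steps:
Q(x) = -7 + x
l(w) = 4 - w
M(I) = 37 (M(I) = 83 - 46 = 37)
V(S, n) = 2 (V(S, n) = √(S + (4 - S)) = √4 = 2)
p = -1/37 (p = 2/(152 - 226) = 2/(-74) = 2*(-1/74) = -1/37 ≈ -0.027027)
(21168 + M(49)) + p = (21168 + 37) - 1/37 = 21205 - 1/37 = 784584/37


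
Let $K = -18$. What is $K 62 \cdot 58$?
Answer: $-64728$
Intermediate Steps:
$K 62 \cdot 58 = \left(-18\right) 62 \cdot 58 = \left(-1116\right) 58 = -64728$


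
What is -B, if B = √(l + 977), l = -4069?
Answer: -2*I*√773 ≈ -55.606*I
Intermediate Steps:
B = 2*I*√773 (B = √(-4069 + 977) = √(-3092) = 2*I*√773 ≈ 55.606*I)
-B = -2*I*√773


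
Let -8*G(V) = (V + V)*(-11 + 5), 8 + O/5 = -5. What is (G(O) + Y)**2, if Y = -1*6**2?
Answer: 71289/4 ≈ 17822.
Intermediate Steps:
O = -65 (O = -40 + 5*(-5) = -40 - 25 = -65)
G(V) = 3*V/2 (G(V) = -(V + V)*(-11 + 5)/8 = -2*V*(-6)/8 = -(-3)*V/2 = 3*V/2)
Y = -36 (Y = -1*36 = -36)
(G(O) + Y)**2 = ((3/2)*(-65) - 36)**2 = (-195/2 - 36)**2 = (-267/2)**2 = 71289/4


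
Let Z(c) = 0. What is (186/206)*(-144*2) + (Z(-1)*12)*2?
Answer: -26784/103 ≈ -260.04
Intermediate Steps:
(186/206)*(-144*2) + (Z(-1)*12)*2 = (186/206)*(-144*2) + (0*12)*2 = (186*(1/206))*(-288) + 0*2 = (93/103)*(-288) + 0 = -26784/103 + 0 = -26784/103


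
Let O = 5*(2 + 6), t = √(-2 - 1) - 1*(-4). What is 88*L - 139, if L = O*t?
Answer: 13941 + 3520*I*√3 ≈ 13941.0 + 6096.8*I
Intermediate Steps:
t = 4 + I*√3 (t = √(-3) + 4 = I*√3 + 4 = 4 + I*√3 ≈ 4.0 + 1.732*I)
O = 40 (O = 5*8 = 40)
L = 160 + 40*I*√3 (L = 40*(4 + I*√3) = 160 + 40*I*√3 ≈ 160.0 + 69.282*I)
88*L - 139 = 88*(160 + 40*I*√3) - 139 = (14080 + 3520*I*√3) - 139 = 13941 + 3520*I*√3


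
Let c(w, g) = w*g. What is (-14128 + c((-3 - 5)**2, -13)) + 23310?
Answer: 8350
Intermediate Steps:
c(w, g) = g*w
(-14128 + c((-3 - 5)**2, -13)) + 23310 = (-14128 - 13*(-3 - 5)**2) + 23310 = (-14128 - 13*(-8)**2) + 23310 = (-14128 - 13*64) + 23310 = (-14128 - 832) + 23310 = -14960 + 23310 = 8350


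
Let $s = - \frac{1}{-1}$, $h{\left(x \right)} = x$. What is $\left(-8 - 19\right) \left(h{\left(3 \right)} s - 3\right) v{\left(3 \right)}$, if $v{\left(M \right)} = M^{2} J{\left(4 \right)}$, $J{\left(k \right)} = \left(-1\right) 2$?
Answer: $0$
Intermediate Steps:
$J{\left(k \right)} = -2$
$s = 1$ ($s = \left(-1\right) \left(-1\right) = 1$)
$v{\left(M \right)} = - 2 M^{2}$ ($v{\left(M \right)} = M^{2} \left(-2\right) = - 2 M^{2}$)
$\left(-8 - 19\right) \left(h{\left(3 \right)} s - 3\right) v{\left(3 \right)} = \left(-8 - 19\right) \left(3 \cdot 1 - 3\right) \left(- 2 \cdot 3^{2}\right) = \left(-8 - 19\right) \left(3 - 3\right) \left(\left(-2\right) 9\right) = \left(-27\right) 0 \left(-18\right) = 0 \left(-18\right) = 0$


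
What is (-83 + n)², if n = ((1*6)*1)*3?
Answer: 4225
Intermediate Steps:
n = 18 (n = (6*1)*3 = 6*3 = 18)
(-83 + n)² = (-83 + 18)² = (-65)² = 4225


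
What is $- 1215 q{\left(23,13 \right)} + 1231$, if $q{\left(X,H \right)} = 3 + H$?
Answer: $-18209$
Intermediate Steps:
$- 1215 q{\left(23,13 \right)} + 1231 = - 1215 \left(3 + 13\right) + 1231 = \left(-1215\right) 16 + 1231 = -19440 + 1231 = -18209$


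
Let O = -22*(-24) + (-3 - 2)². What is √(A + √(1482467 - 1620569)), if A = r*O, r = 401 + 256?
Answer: √(363321 + I*√138102) ≈ 602.76 + 0.308*I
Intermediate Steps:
O = 553 (O = 528 + (-5)² = 528 + 25 = 553)
r = 657
A = 363321 (A = 657*553 = 363321)
√(A + √(1482467 - 1620569)) = √(363321 + √(1482467 - 1620569)) = √(363321 + √(-138102)) = √(363321 + I*√138102)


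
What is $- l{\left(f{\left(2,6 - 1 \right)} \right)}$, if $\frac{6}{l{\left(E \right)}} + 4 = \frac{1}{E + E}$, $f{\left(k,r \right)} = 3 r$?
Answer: $\frac{180}{119} \approx 1.5126$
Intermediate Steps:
$l{\left(E \right)} = \frac{6}{-4 + \frac{1}{2 E}}$ ($l{\left(E \right)} = \frac{6}{-4 + \frac{1}{E + E}} = \frac{6}{-4 + \frac{1}{2 E}}$)
$- l{\left(f{\left(2,6 - 1 \right)} \right)} = - \frac{\left(-12\right) 3 \left(6 - 1\right)}{-1 + 8 \cdot 3 \left(6 - 1\right)} = - \frac{\left(-12\right) 3 \cdot 5}{-1 + 8 \cdot 3 \cdot 5} = - \frac{\left(-12\right) 15}{-1 + 8 \cdot 15} = - \frac{\left(-12\right) 15}{-1 + 120} = - \frac{\left(-12\right) 15}{119} = \left(-1\right) \left(- \frac{180}{119}\right) = \frac{180}{119}$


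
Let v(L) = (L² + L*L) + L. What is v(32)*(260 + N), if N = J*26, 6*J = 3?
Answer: 567840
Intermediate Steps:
J = ½ (J = (⅙)*3 = ½ ≈ 0.50000)
v(L) = L + 2*L² (v(L) = (L² + L²) + L = 2*L² + L = L + 2*L²)
N = 13 (N = (½)*26 = 13)
v(32)*(260 + N) = (32*(1 + 2*32))*(260 + 13) = (32*(1 + 64))*273 = (32*65)*273 = 2080*273 = 567840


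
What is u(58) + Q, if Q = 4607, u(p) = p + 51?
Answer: 4716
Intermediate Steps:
u(p) = 51 + p
u(58) + Q = (51 + 58) + 4607 = 109 + 4607 = 4716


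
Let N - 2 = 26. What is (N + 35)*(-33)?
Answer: -2079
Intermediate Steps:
N = 28 (N = 2 + 26 = 28)
(N + 35)*(-33) = (28 + 35)*(-33) = 63*(-33) = -2079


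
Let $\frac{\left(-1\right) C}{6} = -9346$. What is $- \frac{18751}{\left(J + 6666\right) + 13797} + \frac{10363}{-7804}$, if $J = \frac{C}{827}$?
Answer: $- \frac{296970367559}{132503936508} \approx -2.2412$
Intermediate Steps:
$C = 56076$ ($C = \left(-6\right) \left(-9346\right) = 56076$)
$J = \frac{56076}{827} \approx 67.807$
$- \frac{18751}{\left(J + 6666\right) + 13797} + \frac{10363}{-7804} = - \frac{18751}{\left(\frac{56076}{827} + 6666\right) + 13797} + \frac{10363}{-7804} = - \frac{18751}{\frac{5568858}{827} + 13797} + 10363 \left(- \frac{1}{7804}\right) = - \frac{18751}{\frac{16978977}{827}} - \frac{10363}{7804} = \left(-18751\right) \frac{827}{16978977} - \frac{10363}{7804} = - \frac{15507077}{16978977} - \frac{10363}{7804} = - \frac{296970367559}{132503936508}$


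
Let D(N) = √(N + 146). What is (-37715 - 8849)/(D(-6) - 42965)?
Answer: 400124452/369198217 + 93128*√35/1845991085 ≈ 1.0841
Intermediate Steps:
D(N) = √(146 + N)
(-37715 - 8849)/(D(-6) - 42965) = (-37715 - 8849)/(√(146 - 6) - 42965) = -46564/(√140 - 42965) = -46564/(2*√35 - 42965) = -46564/(-42965 + 2*√35)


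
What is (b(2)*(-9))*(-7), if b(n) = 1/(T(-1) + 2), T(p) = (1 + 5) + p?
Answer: 9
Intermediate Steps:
T(p) = 6 + p
b(n) = 1/7 (b(n) = 1/((6 - 1) + 2) = 1/(5 + 2) = 1/7)
(b(2)*(-9))*(-7) = ((1/7)*(-9))*(-7) = -9/7*(-7) = 9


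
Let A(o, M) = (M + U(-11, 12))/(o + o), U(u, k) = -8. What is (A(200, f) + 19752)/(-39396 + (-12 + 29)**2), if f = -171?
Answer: -7900621/15642800 ≈ -0.50506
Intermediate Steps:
A(o, M) = (-8 + M)/(2*o) (A(o, M) = (M - 8)/(o + o) = (-8 + M)/((2*o)) = (-8 + M)*(1/(2*o)) = (-8 + M)/(2*o))
(A(200, f) + 19752)/(-39396 + (-12 + 29)**2) = ((1/2)*(-8 - 171)/200 + 19752)/(-39396 + (-12 + 29)**2) = ((1/2)*(1/200)*(-179) + 19752)/(-39396 + 17**2) = (-179/400 + 19752)/(-39396 + 289) = (7900621/400)/(-39107) = (7900621/400)*(-1/39107) = -7900621/15642800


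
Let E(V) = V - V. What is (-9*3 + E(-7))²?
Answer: 729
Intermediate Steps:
E(V) = 0
(-9*3 + E(-7))² = (-9*3 + 0)² = (-27 + 0)² = (-27)² = 729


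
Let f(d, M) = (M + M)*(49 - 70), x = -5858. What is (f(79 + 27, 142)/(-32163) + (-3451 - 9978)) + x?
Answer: -2912309/151 ≈ -19287.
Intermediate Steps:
f(d, M) = -42*M (f(d, M) = (2*M)*(-21) = -42*M)
(f(79 + 27, 142)/(-32163) + (-3451 - 9978)) + x = (-42*142/(-32163) + (-3451 - 9978)) - 5858 = (-5964*(-1/32163) - 13429) - 5858 = (28/151 - 13429) - 5858 = -2027751/151 - 5858 = -2912309/151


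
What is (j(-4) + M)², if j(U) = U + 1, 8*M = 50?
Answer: 169/16 ≈ 10.563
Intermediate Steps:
M = 25/4 (M = (⅛)*50 = 25/4 ≈ 6.2500)
j(U) = 1 + U
(j(-4) + M)² = ((1 - 4) + 25/4)² = (-3 + 25/4)² = (13/4)² = 169/16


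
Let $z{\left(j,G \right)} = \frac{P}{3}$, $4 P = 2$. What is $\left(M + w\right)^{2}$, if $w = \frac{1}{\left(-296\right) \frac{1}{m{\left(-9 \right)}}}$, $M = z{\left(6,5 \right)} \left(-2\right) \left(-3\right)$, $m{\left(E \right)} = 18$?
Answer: $\frac{19321}{21904} \approx 0.88208$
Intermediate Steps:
$P = \frac{1}{2}$ ($P = \frac{1}{4} \cdot 2 = \frac{1}{2} \approx 0.5$)
$z{\left(j,G \right)} = \frac{1}{6}$ ($z{\left(j,G \right)} = \frac{1}{2 \cdot 3} = \frac{1}{2} \cdot \frac{1}{3} = \frac{1}{6}$)
$M = 1$ ($M = \frac{1}{6} \left(-2\right) \left(-3\right) = \left(- \frac{1}{3}\right) \left(-3\right) = 1$)
$w = - \frac{9}{148}$ ($w = \frac{1}{\left(-296\right) \frac{1}{18}} = \frac{1}{- \frac{148}{9}} = - \frac{9}{148} \approx -0.060811$)
$\left(M + w\right)^{2} = \left(1 - \frac{9}{148}\right)^{2} = \left(\frac{139}{148}\right)^{2} = \frac{19321}{21904}$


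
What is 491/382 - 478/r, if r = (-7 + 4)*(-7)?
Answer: -172285/8022 ≈ -21.477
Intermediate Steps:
r = 21 (r = -3*(-7) = 21)
491/382 - 478/r = 491/382 - 478/21 = -172285/8022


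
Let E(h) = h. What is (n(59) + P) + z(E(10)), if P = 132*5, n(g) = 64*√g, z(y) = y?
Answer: 670 + 64*√59 ≈ 1161.6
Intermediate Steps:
P = 660
(n(59) + P) + z(E(10)) = (64*√59 + 660) + 10 = (660 + 64*√59) + 10 = 670 + 64*√59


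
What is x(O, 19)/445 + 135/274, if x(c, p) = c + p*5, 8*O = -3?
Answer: 344009/487720 ≈ 0.70534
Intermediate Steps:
O = -3/8 (O = (⅛)*(-3) = -3/8 ≈ -0.37500)
x(c, p) = c + 5*p
x(O, 19)/445 + 135/274 = (-3/8 + 5*19)/445 + 135/274 = (-3/8 + 95)*(1/445) + 135*(1/274) = (757/8)*(1/445) + 135/274 = 757/3560 + 135/274 = 344009/487720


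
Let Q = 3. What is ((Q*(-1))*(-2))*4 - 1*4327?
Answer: -4303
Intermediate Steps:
((Q*(-1))*(-2))*4 - 1*4327 = ((3*(-1))*(-2))*4 - 1*4327 = -3*(-2)*4 - 4327 = 6*4 - 4327 = 24 - 4327 = -4303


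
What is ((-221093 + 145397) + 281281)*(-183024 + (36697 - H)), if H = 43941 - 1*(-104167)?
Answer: -60531419475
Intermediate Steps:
H = 148108 (H = 43941 + 104167 = 148108)
((-221093 + 145397) + 281281)*(-183024 + (36697 - H)) = ((-221093 + 145397) + 281281)*(-183024 + (36697 - 1*148108)) = (-75696 + 281281)*(-183024 + (36697 - 148108)) = 205585*(-183024 - 111411) = 205585*(-294435) = -60531419475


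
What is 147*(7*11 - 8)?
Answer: 10143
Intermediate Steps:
147*(7*11 - 8) = 147*(77 - 8) = 147*69 = 10143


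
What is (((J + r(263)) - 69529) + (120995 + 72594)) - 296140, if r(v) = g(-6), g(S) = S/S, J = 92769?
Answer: -79310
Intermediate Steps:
g(S) = 1
r(v) = 1
(((J + r(263)) - 69529) + (120995 + 72594)) - 296140 = (((92769 + 1) - 69529) + (120995 + 72594)) - 296140 = ((92770 - 69529) + 193589) - 296140 = (23241 + 193589) - 296140 = 216830 - 296140 = -79310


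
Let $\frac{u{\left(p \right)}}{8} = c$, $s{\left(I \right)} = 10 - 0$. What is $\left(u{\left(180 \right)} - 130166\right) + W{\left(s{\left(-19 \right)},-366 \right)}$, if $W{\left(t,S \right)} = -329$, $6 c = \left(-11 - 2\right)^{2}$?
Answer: $- \frac{390809}{3} \approx -1.3027 \cdot 10^{5}$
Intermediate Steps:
$c = \frac{169}{6}$ ($c = \frac{\left(-11 - 2\right)^{2}}{6} = \frac{\left(-13\right)^{2}}{6} = \frac{1}{6} \cdot 169 = \frac{169}{6} \approx 28.167$)
$s{\left(I \right)} = 10$ ($s{\left(I \right)} = 10 + 0 = 10$)
$u{\left(p \right)} = \frac{676}{3}$ ($u{\left(p \right)} = 8 \cdot \frac{169}{6} = \frac{676}{3}$)
$\left(u{\left(180 \right)} - 130166\right) + W{\left(s{\left(-19 \right)},-366 \right)} = \left(\frac{676}{3} - 130166\right) - 329 = - \frac{389822}{3} - 329 = - \frac{390809}{3}$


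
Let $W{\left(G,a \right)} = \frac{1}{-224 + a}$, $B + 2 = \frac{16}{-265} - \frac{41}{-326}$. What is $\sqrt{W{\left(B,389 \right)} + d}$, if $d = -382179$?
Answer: $\frac{i \sqrt{10404823110}}{165} \approx 618.21 i$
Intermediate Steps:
$B = - \frac{167131}{86390}$ ($B = -2 + \left(\frac{16}{-265} - \frac{41}{-326}\right) = -2 + \left(16 \left(- \frac{1}{265}\right) - - \frac{41}{326}\right) = -2 + \left(- \frac{16}{265} + \frac{41}{326}\right) = -2 + \frac{5649}{86390} = - \frac{167131}{86390} \approx -1.9346$)
$\sqrt{W{\left(B,389 \right)} + d} = \sqrt{\frac{1}{-224 + 389} - 382179} = \sqrt{\frac{1}{165} - 382179} = \sqrt{- \frac{63059534}{165}} = \frac{i \sqrt{10404823110}}{165}$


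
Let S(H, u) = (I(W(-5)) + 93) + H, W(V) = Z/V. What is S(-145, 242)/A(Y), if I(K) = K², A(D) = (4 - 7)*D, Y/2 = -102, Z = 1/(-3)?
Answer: -11699/137700 ≈ -0.084960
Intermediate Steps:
Z = -⅓ ≈ -0.33333
W(V) = -1/(3*V)
Y = -204 (Y = 2*(-102) = -204)
A(D) = -3*D
S(H, u) = 20926/225 + H (S(H, u) = ((-⅓/(-5))² + 93) + H = ((-⅓*(-⅕))² + 93) + H = ((1/15)² + 93) + H = (1/225 + 93) + H = 20926/225 + H)
S(-145, 242)/A(Y) = (20926/225 - 145)/((-3*(-204))) = -11699/225/612 = -11699/225*1/612 = -11699/137700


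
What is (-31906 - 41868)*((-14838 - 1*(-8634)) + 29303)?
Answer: -1704105626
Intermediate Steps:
(-31906 - 41868)*((-14838 - 1*(-8634)) + 29303) = -73774*((-14838 + 8634) + 29303) = -73774*(-6204 + 29303) = -73774*23099 = -1704105626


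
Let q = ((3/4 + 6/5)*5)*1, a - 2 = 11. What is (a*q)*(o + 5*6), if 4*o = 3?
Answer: 62361/16 ≈ 3897.6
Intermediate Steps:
o = ¾ (o = (¼)*3 = ¾ ≈ 0.75000)
a = 13 (a = 2 + 11 = 13)
q = 39/4 (q = ((3*(¼) + 6*(⅕))*5)*1 = ((¾ + 6/5)*5)*1 = ((39/20)*5)*1 = (39/4)*1 = 39/4 ≈ 9.7500)
(a*q)*(o + 5*6) = (13*(39/4))*(¾ + 5*6) = 507*(¾ + 30)/4 = (507/4)*(123/4) = 62361/16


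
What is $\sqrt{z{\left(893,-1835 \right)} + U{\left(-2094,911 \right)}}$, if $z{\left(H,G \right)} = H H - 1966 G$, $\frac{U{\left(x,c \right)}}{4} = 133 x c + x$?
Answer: $3 i \sqrt{112273845} \approx 31788.0 i$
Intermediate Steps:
$U{\left(x,c \right)} = 4 x + 532 c x$ ($U{\left(x,c \right)} = 4 \left(133 x c + x\right) = 4 \left(133 c x + x\right) = 4 \left(x + 133 c x\right) = 4 x + 532 c x$)
$z{\left(H,G \right)} = H^{2} - 1966 G$
$\sqrt{z{\left(893,-1835 \right)} + U{\left(-2094,911 \right)}} = \sqrt{\left(893^{2} - -3607610\right) + 4 \left(-2094\right) \left(1 + 133 \cdot 911\right)} = \sqrt{\left(797449 + 3607610\right) + 4 \left(-2094\right) \left(1 + 121163\right)} = \sqrt{4405059 + 4 \left(-2094\right) 121164} = \sqrt{4405059 - 1014869664} = \sqrt{-1010464605} = 3 i \sqrt{112273845}$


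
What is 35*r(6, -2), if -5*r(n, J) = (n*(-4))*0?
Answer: 0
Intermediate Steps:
r(n, J) = 0 (r(n, J) = -n*(-4)*0/5 = -(-4*n)*0/5 = -⅕*0 = 0)
35*r(6, -2) = 35*0 = 0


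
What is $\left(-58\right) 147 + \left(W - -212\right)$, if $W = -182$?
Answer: $-8496$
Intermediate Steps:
$\left(-58\right) 147 + \left(W - -212\right) = \left(-58\right) 147 - -30 = -8526 + \left(-182 + 212\right) = -8526 + 30 = -8496$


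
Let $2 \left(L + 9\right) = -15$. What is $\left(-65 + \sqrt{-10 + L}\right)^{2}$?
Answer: $\frac{\left(130 - i \sqrt{106}\right)^{2}}{4} \approx 4198.5 - 669.22 i$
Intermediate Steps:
$L = - \frac{33}{2}$ ($L = -9 + \frac{1}{2} \left(-15\right) = -9 - \frac{15}{2} = - \frac{33}{2} \approx -16.5$)
$\left(-65 + \sqrt{-10 + L}\right)^{2} = \left(-65 + \sqrt{-10 - \frac{33}{2}}\right)^{2} = \left(-65 + \sqrt{- \frac{53}{2}}\right)^{2} = \left(-65 + \frac{i \sqrt{106}}{2}\right)^{2}$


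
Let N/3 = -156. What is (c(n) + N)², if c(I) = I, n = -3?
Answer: 221841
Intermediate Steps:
N = -468 (N = 3*(-156) = -468)
(c(n) + N)² = (-3 - 468)² = (-471)² = 221841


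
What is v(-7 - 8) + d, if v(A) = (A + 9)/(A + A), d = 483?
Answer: 2416/5 ≈ 483.20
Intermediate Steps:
v(A) = (9 + A)/(2*A) (v(A) = (9 + A)/((2*A)) = (9 + A)*(1/(2*A)) = (9 + A)/(2*A))
v(-7 - 8) + d = (9 + (-7 - 8))/(2*(-7 - 8)) + 483 = (1/2)*(9 - 15)/(-15) + 483 = (1/2)*(-1/15)*(-6) + 483 = 1/5 + 483 = 2416/5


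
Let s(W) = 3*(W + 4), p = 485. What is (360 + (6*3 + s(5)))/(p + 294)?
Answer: 405/779 ≈ 0.51990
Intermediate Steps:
s(W) = 12 + 3*W (s(W) = 3*(4 + W) = 12 + 3*W)
(360 + (6*3 + s(5)))/(p + 294) = (360 + (6*3 + (12 + 3*5)))/(485 + 294) = (360 + (18 + (12 + 15)))/779 = (360 + (18 + 27))*(1/779) = (360 + 45)*(1/779) = 405*(1/779) = 405/779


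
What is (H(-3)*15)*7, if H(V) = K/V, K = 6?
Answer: -210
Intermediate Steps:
H(V) = 6/V
(H(-3)*15)*7 = ((6/(-3))*15)*7 = ((6*(-⅓))*15)*7 = -2*15*7 = -30*7 = -210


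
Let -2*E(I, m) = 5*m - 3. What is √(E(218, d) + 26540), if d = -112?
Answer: √107286/2 ≈ 163.77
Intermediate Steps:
E(I, m) = 3/2 - 5*m/2 (E(I, m) = -(5*m - 3)/2 = -(-3 + 5*m)/2 = 3/2 - 5*m/2)
√(E(218, d) + 26540) = √((3/2 - 5/2*(-112)) + 26540) = √((3/2 + 280) + 26540) = √(563/2 + 26540) = √(53643/2) = √107286/2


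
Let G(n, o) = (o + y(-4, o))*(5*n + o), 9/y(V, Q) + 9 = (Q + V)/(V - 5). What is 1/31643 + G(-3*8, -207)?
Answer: 277606665499/4113590 ≈ 67485.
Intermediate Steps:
y(V, Q) = 9/(-9 + (Q + V)/(-5 + V)) (y(V, Q) = 9/(-9 + (Q + V)/(V - 5)) = 9/(-9 + (Q + V)/(-5 + V)))
G(n, o) = (o - 81/(77 + o))*(o + 5*n) (G(n, o) = (o + 9*(-5 - 4)/(45 + o - 8*(-4)))*(5*n + o) = (o + 9*(-9)/(45 + o + 32))*(o + 5*n) = (o + 9*(-9)/(77 + o))*(o + 5*n) = (o - 81/(77 + o))*(o + 5*n))
1/31643 + G(-3*8, -207) = 1/31643 + (-(-1215)*8 - 81*(-207) - 207*(77 - 207)*(-207 + 5*(-3*8)))/(77 - 207) = 1/31643 + (-405*(-24) + 16767 - 207*(-130)*(-207 + 5*(-24)))/(-130) = 1/31643 - (9720 + 16767 - 207*(-130)*(-207 - 120))/130 = 1/31643 - (9720 + 16767 - 207*(-130)*(-327))/130 = 1/31643 - (9720 + 16767 - 8799570)/130 = 1/31643 - 1/130*(-8773083) = 1/31643 + 8773083/130 = 277606665499/4113590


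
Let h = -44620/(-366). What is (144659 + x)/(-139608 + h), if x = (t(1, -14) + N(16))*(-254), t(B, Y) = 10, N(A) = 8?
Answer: -25635921/25525954 ≈ -1.0043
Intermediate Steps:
h = 22310/183 (h = -44620*(-1)/366 = -230*(-97/183) = 22310/183 ≈ 121.91)
x = -4572 (x = (10 + 8)*(-254) = 18*(-254) = -4572)
(144659 + x)/(-139608 + h) = (144659 - 4572)/(-139608 + 22310/183) = 140087/(-25525954/183) = 140087*(-183/25525954) = -25635921/25525954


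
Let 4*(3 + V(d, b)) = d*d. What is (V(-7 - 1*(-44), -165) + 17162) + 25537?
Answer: 172153/4 ≈ 43038.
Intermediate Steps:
V(d, b) = -3 + d**2/4 (V(d, b) = -3 + (d*d)/4 = -3 + d**2/4)
(V(-7 - 1*(-44), -165) + 17162) + 25537 = ((-3 + (-7 - 1*(-44))**2/4) + 17162) + 25537 = ((-3 + (-7 + 44)**2/4) + 17162) + 25537 = ((-3 + (1/4)*37**2) + 17162) + 25537 = ((-3 + (1/4)*1369) + 17162) + 25537 = ((-3 + 1369/4) + 17162) + 25537 = (1357/4 + 17162) + 25537 = 70005/4 + 25537 = 172153/4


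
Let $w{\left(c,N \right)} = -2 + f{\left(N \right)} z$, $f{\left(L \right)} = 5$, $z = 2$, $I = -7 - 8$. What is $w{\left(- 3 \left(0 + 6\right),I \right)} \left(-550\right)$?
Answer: $-4400$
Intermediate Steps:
$I = -15$ ($I = -7 - 8 = -15$)
$w{\left(c,N \right)} = 8$ ($w{\left(c,N \right)} = -2 + 5 \cdot 2 = -2 + 10 = 8$)
$w{\left(- 3 \left(0 + 6\right),I \right)} \left(-550\right) = 8 \left(-550\right) = -4400$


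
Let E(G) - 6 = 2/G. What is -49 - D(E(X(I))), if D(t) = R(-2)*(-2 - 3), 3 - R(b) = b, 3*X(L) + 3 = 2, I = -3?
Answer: -24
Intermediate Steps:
X(L) = -⅓ (X(L) = -1 + (⅓)*2 = -1 + ⅔ = -⅓)
R(b) = 3 - b
E(G) = 6 + 2/G
D(t) = -25 (D(t) = (3 - 1*(-2))*(-2 - 3) = (3 + 2)*(-5) = 5*(-5) = -25)
-49 - D(E(X(I))) = -49 - 1*(-25) = -49 + 25 = -24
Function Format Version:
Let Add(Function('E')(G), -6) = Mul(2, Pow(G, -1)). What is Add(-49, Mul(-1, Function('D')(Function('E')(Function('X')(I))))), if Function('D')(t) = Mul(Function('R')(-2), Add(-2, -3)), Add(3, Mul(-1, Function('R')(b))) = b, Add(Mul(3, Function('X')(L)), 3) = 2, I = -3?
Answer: -24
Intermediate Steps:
Function('X')(L) = Rational(-1, 3) (Function('X')(L) = Add(-1, Mul(Rational(1, 3), 2)) = Add(-1, Rational(2, 3)) = Rational(-1, 3))
Function('R')(b) = Add(3, Mul(-1, b))
Function('E')(G) = Add(6, Mul(2, Pow(G, -1)))
Function('D')(t) = -25 (Function('D')(t) = Mul(Add(3, Mul(-1, -2)), Add(-2, -3)) = Mul(Add(3, 2), -5) = Mul(5, -5) = -25)
Add(-49, Mul(-1, Function('D')(Function('E')(Function('X')(I))))) = Add(-49, Mul(-1, -25)) = Add(-49, 25) = -24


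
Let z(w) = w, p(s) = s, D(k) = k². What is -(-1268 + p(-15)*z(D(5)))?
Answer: 1643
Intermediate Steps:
-(-1268 + p(-15)*z(D(5))) = -(-1268 - 15*5²) = -(-1268 - 15*25) = -(-1268 - 375) = -1*(-1643) = 1643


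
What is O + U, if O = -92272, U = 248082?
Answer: 155810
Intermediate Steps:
O + U = -92272 + 248082 = 155810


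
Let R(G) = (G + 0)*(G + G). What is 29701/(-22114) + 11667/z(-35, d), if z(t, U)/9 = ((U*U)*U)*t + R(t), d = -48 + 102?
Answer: -122733929179/91366036545 ≈ -1.3433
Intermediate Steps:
d = 54
R(G) = 2*G² (R(G) = G*(2*G) = 2*G²)
z(t, U) = 18*t² + 9*t*U³ (z(t, U) = 9*(((U*U)*U)*t + 2*t²) = 9*((U²*U)*t + 2*t²) = 9*(U³*t + 2*t²) = 9*(t*U³ + 2*t²) = 9*(2*t² + t*U³) = 18*t² + 9*t*U³)
29701/(-22114) + 11667/z(-35, d) = 29701/(-22114) + 11667/((9*(-35)*(54³ + 2*(-35)))) = 29701*(-1/22114) + 11667/((9*(-35)*(157464 - 70))) = -29701/22114 + 11667/((9*(-35)*157394)) = -29701/22114 + 11667/(-49579110) = -29701/22114 + 11667*(-1/49579110) = -29701/22114 - 3889/16526370 = -122733929179/91366036545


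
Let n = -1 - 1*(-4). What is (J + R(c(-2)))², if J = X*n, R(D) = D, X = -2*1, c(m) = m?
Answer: 64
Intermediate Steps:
n = 3 (n = -1 + 4 = 3)
X = -2
J = -6 (J = -2*3 = -6)
(J + R(c(-2)))² = (-6 - 2)² = (-8)² = 64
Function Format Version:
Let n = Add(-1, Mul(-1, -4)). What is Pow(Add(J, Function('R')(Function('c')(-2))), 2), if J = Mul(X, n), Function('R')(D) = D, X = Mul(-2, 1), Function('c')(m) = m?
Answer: 64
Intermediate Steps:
n = 3 (n = Add(-1, 4) = 3)
X = -2
J = -6 (J = Mul(-2, 3) = -6)
Pow(Add(J, Function('R')(Function('c')(-2))), 2) = Pow(Add(-6, -2), 2) = Pow(-8, 2) = 64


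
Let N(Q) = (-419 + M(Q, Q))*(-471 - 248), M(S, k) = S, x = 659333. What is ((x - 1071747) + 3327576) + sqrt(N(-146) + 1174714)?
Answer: 2915162 + 3*sqrt(175661) ≈ 2.9164e+6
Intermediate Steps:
N(Q) = 301261 - 719*Q (N(Q) = (-419 + Q)*(-471 - 248) = (-419 + Q)*(-719) = 301261 - 719*Q)
((x - 1071747) + 3327576) + sqrt(N(-146) + 1174714) = ((659333 - 1071747) + 3327576) + sqrt((301261 - 719*(-146)) + 1174714) = (-412414 + 3327576) + sqrt((301261 + 104974) + 1174714) = 2915162 + sqrt(406235 + 1174714) = 2915162 + sqrt(1580949) = 2915162 + 3*sqrt(175661)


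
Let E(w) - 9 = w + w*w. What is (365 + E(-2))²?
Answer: 141376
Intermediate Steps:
E(w) = 9 + w + w² (E(w) = 9 + (w + w*w) = 9 + (w + w²) = 9 + w + w²)
(365 + E(-2))² = (365 + (9 - 2 + (-2)²))² = (365 + (9 - 2 + 4))² = (365 + 11)² = 376² = 141376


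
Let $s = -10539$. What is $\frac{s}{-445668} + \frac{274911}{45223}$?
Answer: $\frac{40998546915}{6718147988} \approx 6.1027$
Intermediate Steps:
$\frac{s}{-445668} + \frac{274911}{45223} = - \frac{10539}{-445668} + \frac{274911}{45223} = \left(-10539\right) \left(- \frac{1}{445668}\right) + 274911 \cdot \frac{1}{45223} = \frac{3513}{148556} + \frac{274911}{45223} = \frac{40998546915}{6718147988}$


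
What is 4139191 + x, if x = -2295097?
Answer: 1844094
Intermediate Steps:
4139191 + x = 4139191 - 2295097 = 1844094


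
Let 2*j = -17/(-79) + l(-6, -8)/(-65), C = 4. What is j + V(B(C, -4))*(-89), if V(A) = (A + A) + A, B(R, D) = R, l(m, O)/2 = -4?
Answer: -10966623/10270 ≈ -1067.8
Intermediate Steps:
l(m, O) = -8 (l(m, O) = 2*(-4) = -8)
V(A) = 3*A (V(A) = 2*A + A = 3*A)
j = 1737/10270 (j = (-17/(-79) - 8/(-65))/2 = (-17*(-1/79) - 8*(-1/65))/2 = (17/79 + 8/65)/2 = (1/2)*(1737/5135) = 1737/10270 ≈ 0.16913)
j + V(B(C, -4))*(-89) = 1737/10270 + (3*4)*(-89) = 1737/10270 + 12*(-89) = 1737/10270 - 1068 = -10966623/10270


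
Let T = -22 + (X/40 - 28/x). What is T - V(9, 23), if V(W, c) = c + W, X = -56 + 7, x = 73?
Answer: -162377/2920 ≈ -55.609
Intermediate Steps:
X = -49
V(W, c) = W + c
T = -68937/2920 (T = -22 + (-49/40 - 28/73) = -22 - 4697/2920 = -68937/2920 ≈ -23.609)
T - V(9, 23) = -68937/2920 - (9 + 23) = -68937/2920 - 1*32 = -68937/2920 - 32 = -162377/2920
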